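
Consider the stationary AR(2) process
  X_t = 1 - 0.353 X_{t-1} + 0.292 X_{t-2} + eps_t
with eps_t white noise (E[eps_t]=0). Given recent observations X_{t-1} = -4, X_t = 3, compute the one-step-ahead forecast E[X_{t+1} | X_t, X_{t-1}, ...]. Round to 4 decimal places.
E[X_{t+1} \mid \mathcal F_t] = -1.2270

For an AR(p) model X_t = c + sum_i phi_i X_{t-i} + eps_t, the
one-step-ahead conditional mean is
  E[X_{t+1} | X_t, ...] = c + sum_i phi_i X_{t+1-i}.
Substitute known values:
  E[X_{t+1} | ...] = 1 + (-0.353) * (3) + (0.292) * (-4)
                   = -1.2270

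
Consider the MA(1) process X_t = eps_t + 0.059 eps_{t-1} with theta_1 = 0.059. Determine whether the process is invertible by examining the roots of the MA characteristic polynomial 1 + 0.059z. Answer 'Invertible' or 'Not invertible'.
\text{Invertible}

The MA(q) characteristic polynomial is P(z) = 1 + 0.059z.
Invertibility requires all roots to lie outside the unit circle, i.e. |z| > 1 for every root.
This is linear in z: 1 + (0.059) z = 0  =>  z = -1/(0.059) = -16.949153,  |z| = 16.949153.
Moduli of all roots: 16.9492.
All moduli strictly greater than 1? Yes.
Verdict: Invertible.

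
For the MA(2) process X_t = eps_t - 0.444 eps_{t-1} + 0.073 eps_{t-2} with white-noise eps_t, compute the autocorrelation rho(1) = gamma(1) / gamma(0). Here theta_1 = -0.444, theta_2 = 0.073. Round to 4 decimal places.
\rho(1) = -0.3962

For an MA(q) process with theta_0 = 1, the autocovariance is
  gamma(k) = sigma^2 * sum_{i=0..q-k} theta_i * theta_{i+k},
and rho(k) = gamma(k) / gamma(0). Sigma^2 cancels.
  numerator   = (1)*(-0.444) + (-0.444)*(0.073) = -0.476412.
  denominator = (1)^2 + (-0.444)^2 + (0.073)^2 = 1.202465.
  rho(1) = -0.476412 / 1.202465 = -0.3962.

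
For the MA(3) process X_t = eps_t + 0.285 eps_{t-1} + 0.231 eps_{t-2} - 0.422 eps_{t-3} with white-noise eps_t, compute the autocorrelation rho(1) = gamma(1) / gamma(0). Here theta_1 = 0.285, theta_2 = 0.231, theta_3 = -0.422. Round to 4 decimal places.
\rho(1) = 0.1930

For an MA(q) process with theta_0 = 1, the autocovariance is
  gamma(k) = sigma^2 * sum_{i=0..q-k} theta_i * theta_{i+k},
and rho(k) = gamma(k) / gamma(0). Sigma^2 cancels.
  numerator   = (1)*(0.285) + (0.285)*(0.231) + (0.231)*(-0.422) = 0.253353.
  denominator = (1)^2 + (0.285)^2 + (0.231)^2 + (-0.422)^2 = 1.31267.
  rho(1) = 0.253353 / 1.31267 = 0.1930.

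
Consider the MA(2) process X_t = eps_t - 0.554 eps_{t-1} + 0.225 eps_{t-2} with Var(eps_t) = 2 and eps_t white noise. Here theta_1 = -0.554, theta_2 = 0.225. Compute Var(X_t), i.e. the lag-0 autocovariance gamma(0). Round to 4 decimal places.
\gamma(0) = 2.7151

For an MA(q) process X_t = eps_t + sum_i theta_i eps_{t-i} with
Var(eps_t) = sigma^2, the variance is
  gamma(0) = sigma^2 * (1 + sum_i theta_i^2).
  sum_i theta_i^2 = (-0.554)^2 + (0.225)^2 = 0.306916 + 0.050625 = 0.357541.
  gamma(0) = 2 * (1 + 0.357541) = 2 * 1.357541 = 2.715082, which rounds to 2.7151.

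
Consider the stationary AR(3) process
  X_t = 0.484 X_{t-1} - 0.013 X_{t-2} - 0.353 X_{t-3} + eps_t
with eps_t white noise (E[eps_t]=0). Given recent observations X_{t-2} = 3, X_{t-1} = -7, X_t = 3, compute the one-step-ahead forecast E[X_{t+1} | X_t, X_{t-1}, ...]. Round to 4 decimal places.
E[X_{t+1} \mid \mathcal F_t] = 0.4840

For an AR(p) model X_t = c + sum_i phi_i X_{t-i} + eps_t, the
one-step-ahead conditional mean is
  E[X_{t+1} | X_t, ...] = c + sum_i phi_i X_{t+1-i}.
Substitute known values:
  E[X_{t+1} | ...] = (0.484) * (3) + (-0.013) * (-7) + (-0.353) * (3)
                   = 0.4840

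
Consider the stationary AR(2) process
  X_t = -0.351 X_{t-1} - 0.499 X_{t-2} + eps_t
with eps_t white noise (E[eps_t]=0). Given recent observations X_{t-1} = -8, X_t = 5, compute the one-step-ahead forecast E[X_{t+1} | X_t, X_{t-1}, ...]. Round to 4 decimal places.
E[X_{t+1} \mid \mathcal F_t] = 2.2370

For an AR(p) model X_t = c + sum_i phi_i X_{t-i} + eps_t, the
one-step-ahead conditional mean is
  E[X_{t+1} | X_t, ...] = c + sum_i phi_i X_{t+1-i}.
Substitute known values:
  E[X_{t+1} | ...] = (-0.351) * (5) + (-0.499) * (-8)
                   = 2.2370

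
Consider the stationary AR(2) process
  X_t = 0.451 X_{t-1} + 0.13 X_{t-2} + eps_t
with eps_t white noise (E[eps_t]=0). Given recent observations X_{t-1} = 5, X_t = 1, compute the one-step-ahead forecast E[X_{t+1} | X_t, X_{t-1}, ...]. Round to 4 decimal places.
E[X_{t+1} \mid \mathcal F_t] = 1.1010

For an AR(p) model X_t = c + sum_i phi_i X_{t-i} + eps_t, the
one-step-ahead conditional mean is
  E[X_{t+1} | X_t, ...] = c + sum_i phi_i X_{t+1-i}.
Substitute known values:
  E[X_{t+1} | ...] = (0.451) * (1) + (0.13) * (5)
                   = 1.1010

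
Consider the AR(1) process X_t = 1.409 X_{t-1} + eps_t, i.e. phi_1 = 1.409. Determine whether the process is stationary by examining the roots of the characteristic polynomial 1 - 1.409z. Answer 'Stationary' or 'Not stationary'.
\text{Not stationary}

The AR(p) characteristic polynomial is P(z) = 1 - 1.409z.
Stationarity requires all roots to lie outside the unit circle, i.e. |z| > 1 for every root.
This is linear in z: 1 + (-1.409) z = 0  =>  z = -1/(-1.409) = 0.709723,  |z| = 0.709723.
Moduli of all roots: 0.7097.
All moduli strictly greater than 1? No.
Verdict: Not stationary.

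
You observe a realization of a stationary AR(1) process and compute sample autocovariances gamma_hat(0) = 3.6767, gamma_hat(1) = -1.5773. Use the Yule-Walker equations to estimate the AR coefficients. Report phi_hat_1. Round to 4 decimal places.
\hat\phi_{1} = -0.4290

The Yule-Walker equations for an AR(p) process read, in matrix form,
  Gamma_p phi = r_p,   with   (Gamma_p)_{ij} = gamma(|i - j|),
                       (r_p)_i = gamma(i),   i,j = 1..p.
Substitute the sample gammas (Toeplitz matrix and right-hand side of size 1):
  Gamma_p = [[3.6767]]
  r_p     = [-1.5773]
With p = 1 this is the single equation gamma(0) phi_1 = gamma(1):
  phi_hat_1 = gamma(1) / gamma(0) = -1.5773 / 3.6767 = -0.4290.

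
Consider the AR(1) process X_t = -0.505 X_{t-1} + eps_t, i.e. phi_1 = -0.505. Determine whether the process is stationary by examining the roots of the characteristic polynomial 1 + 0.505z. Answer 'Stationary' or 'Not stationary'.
\text{Stationary}

The AR(p) characteristic polynomial is P(z) = 1 + 0.505z.
Stationarity requires all roots to lie outside the unit circle, i.e. |z| > 1 for every root.
This is linear in z: 1 + (0.505) z = 0  =>  z = -1/(0.505) = -1.980198,  |z| = 1.980198.
Moduli of all roots: 1.9802.
All moduli strictly greater than 1? Yes.
Verdict: Stationary.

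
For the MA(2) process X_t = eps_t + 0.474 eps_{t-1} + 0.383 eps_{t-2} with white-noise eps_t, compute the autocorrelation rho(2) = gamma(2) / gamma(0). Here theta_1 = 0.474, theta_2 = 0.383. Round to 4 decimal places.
\rho(2) = 0.2793

For an MA(q) process with theta_0 = 1, the autocovariance is
  gamma(k) = sigma^2 * sum_{i=0..q-k} theta_i * theta_{i+k},
and rho(k) = gamma(k) / gamma(0). Sigma^2 cancels.
  numerator   = (1)*(0.383) = 0.383.
  denominator = (1)^2 + (0.474)^2 + (0.383)^2 = 1.371365.
  rho(2) = 0.383 / 1.371365 = 0.2793.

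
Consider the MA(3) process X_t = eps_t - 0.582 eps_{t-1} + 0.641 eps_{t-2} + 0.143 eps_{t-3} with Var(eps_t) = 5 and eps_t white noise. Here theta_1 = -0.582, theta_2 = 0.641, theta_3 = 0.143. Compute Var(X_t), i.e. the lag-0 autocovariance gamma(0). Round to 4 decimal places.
\gamma(0) = 8.8503

For an MA(q) process X_t = eps_t + sum_i theta_i eps_{t-i} with
Var(eps_t) = sigma^2, the variance is
  gamma(0) = sigma^2 * (1 + sum_i theta_i^2).
  sum_i theta_i^2 = (-0.582)^2 + (0.641)^2 + (0.143)^2 = 0.338724 + 0.410881 + 0.020449 = 0.770054.
  gamma(0) = 5 * (1 + 0.770054) = 5 * 1.770054 = 8.85027, which rounds to 8.8503.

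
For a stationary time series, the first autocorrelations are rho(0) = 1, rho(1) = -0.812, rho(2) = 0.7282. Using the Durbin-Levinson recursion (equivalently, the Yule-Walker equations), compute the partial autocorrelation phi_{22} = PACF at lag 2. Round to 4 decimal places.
\phi_{22} = 0.2021

The PACF at lag k is phi_{kk}, the last component of the solution
to the Yule-Walker system G_k phi = r_k where
  (G_k)_{ij} = rho(|i - j|), (r_k)_i = rho(i), i,j = 1..k.
Equivalently, Durbin-Levinson gives phi_{kk} iteratively:
  phi_{11} = rho(1)
  phi_{kk} = [rho(k) - sum_{j=1..k-1} phi_{k-1,j} rho(k-j)]
            / [1 - sum_{j=1..k-1} phi_{k-1,j} rho(j)],
  phi_{k,j} = phi_{k-1,j} - phi_{kk} phi_{k-1,k-j},  j = 1..k-1.
Step k = 1:
  phi_11 = rho(1) = -0.812.
Step k = 2:
  phi_22 = [rho(2) - phi_11 rho(1)] / [1 - phi_11 rho(1)] = [0.7282 - (-0.812)(-0.812)] / [1 - (-0.812)(-0.812)]
         = 0.068856 / 0.340656 = 0.2021.
Therefore phi_{22} = 0.2021.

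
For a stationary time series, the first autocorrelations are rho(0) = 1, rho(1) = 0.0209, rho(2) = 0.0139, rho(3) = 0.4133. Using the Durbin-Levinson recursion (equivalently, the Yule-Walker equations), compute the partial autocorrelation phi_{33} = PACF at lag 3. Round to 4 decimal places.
\phi_{33} = 0.4130

The PACF at lag k is phi_{kk}, the last component of the solution
to the Yule-Walker system G_k phi = r_k where
  (G_k)_{ij} = rho(|i - j|), (r_k)_i = rho(i), i,j = 1..k.
Equivalently, Durbin-Levinson gives phi_{kk} iteratively:
  phi_{11} = rho(1)
  phi_{kk} = [rho(k) - sum_{j=1..k-1} phi_{k-1,j} rho(k-j)]
            / [1 - sum_{j=1..k-1} phi_{k-1,j} rho(j)],
  phi_{k,j} = phi_{k-1,j} - phi_{kk} phi_{k-1,k-j},  j = 1..k-1.
Step k = 1:
  phi_11 = rho(1) = 0.0209.
Step k = 2:
  phi_22 = [rho(2) - phi_11 rho(1)] / [1 - phi_11 rho(1)] = [0.0139 - (0.0209)(0.0209)] / [1 - (0.0209)(0.0209)]
         = 0.01346319 / 0.99956319 = 0.013469.
  Update: phi_21 = phi_11 - phi_22 phi_11 = 0.0209 - (0.013469)(0.0209) = 0.020618.
Step k = 3:
  phi_33 = [rho(3) - phi_21 rho(2) - phi_22 rho(1)] / [1 - phi_21 rho(1) - phi_22 rho(2)]
    numerator   = 0.4133 - (0.020618)(0.0139) - (0.013469)(0.0209) = 0.4127319
    denominator = 1 - (0.020618)(0.0209) - (0.013469)(0.0139) = 0.99938185
  phi_33 = 0.4127319 / 0.99938185 = 0.413.
Therefore phi_{33} = 0.4130.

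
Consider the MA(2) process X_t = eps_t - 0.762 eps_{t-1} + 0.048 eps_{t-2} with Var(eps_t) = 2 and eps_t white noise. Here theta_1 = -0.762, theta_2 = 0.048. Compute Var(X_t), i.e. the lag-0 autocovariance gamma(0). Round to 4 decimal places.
\gamma(0) = 3.1659

For an MA(q) process X_t = eps_t + sum_i theta_i eps_{t-i} with
Var(eps_t) = sigma^2, the variance is
  gamma(0) = sigma^2 * (1 + sum_i theta_i^2).
  sum_i theta_i^2 = (-0.762)^2 + (0.048)^2 = 0.580644 + 0.002304 = 0.582948.
  gamma(0) = 2 * (1 + 0.582948) = 2 * 1.582948 = 3.165896, which rounds to 3.1659.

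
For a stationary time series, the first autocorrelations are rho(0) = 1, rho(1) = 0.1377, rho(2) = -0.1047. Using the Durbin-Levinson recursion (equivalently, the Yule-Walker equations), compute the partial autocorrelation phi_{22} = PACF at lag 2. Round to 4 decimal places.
\phi_{22} = -0.1261

The PACF at lag k is phi_{kk}, the last component of the solution
to the Yule-Walker system G_k phi = r_k where
  (G_k)_{ij} = rho(|i - j|), (r_k)_i = rho(i), i,j = 1..k.
Equivalently, Durbin-Levinson gives phi_{kk} iteratively:
  phi_{11} = rho(1)
  phi_{kk} = [rho(k) - sum_{j=1..k-1} phi_{k-1,j} rho(k-j)]
            / [1 - sum_{j=1..k-1} phi_{k-1,j} rho(j)],
  phi_{k,j} = phi_{k-1,j} - phi_{kk} phi_{k-1,k-j},  j = 1..k-1.
Step k = 1:
  phi_11 = rho(1) = 0.1377.
Step k = 2:
  phi_22 = [rho(2) - phi_11 rho(1)] / [1 - phi_11 rho(1)] = [-0.1047 - (0.1377)(0.1377)] / [1 - (0.1377)(0.1377)]
         = -0.12366129 / 0.98103871 = -0.1261.
Therefore phi_{22} = -0.1261.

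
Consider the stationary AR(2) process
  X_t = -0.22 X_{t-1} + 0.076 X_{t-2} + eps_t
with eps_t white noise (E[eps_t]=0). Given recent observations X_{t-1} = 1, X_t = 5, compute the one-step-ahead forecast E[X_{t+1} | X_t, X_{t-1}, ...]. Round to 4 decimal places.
E[X_{t+1} \mid \mathcal F_t] = -1.0240

For an AR(p) model X_t = c + sum_i phi_i X_{t-i} + eps_t, the
one-step-ahead conditional mean is
  E[X_{t+1} | X_t, ...] = c + sum_i phi_i X_{t+1-i}.
Substitute known values:
  E[X_{t+1} | ...] = (-0.22) * (5) + (0.076) * (1)
                   = -1.0240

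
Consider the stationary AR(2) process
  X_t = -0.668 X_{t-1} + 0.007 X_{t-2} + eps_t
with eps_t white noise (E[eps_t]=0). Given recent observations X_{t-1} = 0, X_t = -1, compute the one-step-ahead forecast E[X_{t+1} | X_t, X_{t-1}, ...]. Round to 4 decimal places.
E[X_{t+1} \mid \mathcal F_t] = 0.6680

For an AR(p) model X_t = c + sum_i phi_i X_{t-i} + eps_t, the
one-step-ahead conditional mean is
  E[X_{t+1} | X_t, ...] = c + sum_i phi_i X_{t+1-i}.
Substitute known values:
  E[X_{t+1} | ...] = (-0.668) * (-1) + (0.007) * (0)
                   = 0.6680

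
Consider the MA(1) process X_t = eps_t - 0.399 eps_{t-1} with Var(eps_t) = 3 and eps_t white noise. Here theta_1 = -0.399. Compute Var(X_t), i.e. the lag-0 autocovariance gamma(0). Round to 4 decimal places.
\gamma(0) = 3.4776

For an MA(q) process X_t = eps_t + sum_i theta_i eps_{t-i} with
Var(eps_t) = sigma^2, the variance is
  gamma(0) = sigma^2 * (1 + sum_i theta_i^2).
  sum_i theta_i^2 = (-0.399)^2 = 0.159201.
  gamma(0) = 3 * (1 + 0.159201) = 3 * 1.159201 = 3.477603, which rounds to 3.4776.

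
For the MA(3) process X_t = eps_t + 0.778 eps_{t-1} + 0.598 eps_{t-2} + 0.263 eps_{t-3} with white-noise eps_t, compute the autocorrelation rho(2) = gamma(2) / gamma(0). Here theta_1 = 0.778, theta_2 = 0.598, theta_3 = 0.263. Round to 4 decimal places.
\rho(2) = 0.3950

For an MA(q) process with theta_0 = 1, the autocovariance is
  gamma(k) = sigma^2 * sum_{i=0..q-k} theta_i * theta_{i+k},
and rho(k) = gamma(k) / gamma(0). Sigma^2 cancels.
  numerator   = (1)*(0.598) + (0.778)*(0.263) = 0.802614.
  denominator = (1)^2 + (0.778)^2 + (0.598)^2 + (0.263)^2 = 2.032057.
  rho(2) = 0.802614 / 2.032057 = 0.3950.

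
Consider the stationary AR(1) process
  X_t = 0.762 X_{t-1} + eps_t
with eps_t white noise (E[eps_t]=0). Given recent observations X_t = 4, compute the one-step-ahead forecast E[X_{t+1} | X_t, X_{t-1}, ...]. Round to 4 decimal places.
E[X_{t+1} \mid \mathcal F_t] = 3.0480

For an AR(p) model X_t = c + sum_i phi_i X_{t-i} + eps_t, the
one-step-ahead conditional mean is
  E[X_{t+1} | X_t, ...] = c + sum_i phi_i X_{t+1-i}.
Substitute known values:
  E[X_{t+1} | ...] = (0.762) * (4)
                   = 3.0480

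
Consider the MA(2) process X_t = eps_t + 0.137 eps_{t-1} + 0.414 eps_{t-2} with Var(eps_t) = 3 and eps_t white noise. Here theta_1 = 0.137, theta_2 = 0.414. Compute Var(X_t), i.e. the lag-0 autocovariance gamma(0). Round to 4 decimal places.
\gamma(0) = 3.5705

For an MA(q) process X_t = eps_t + sum_i theta_i eps_{t-i} with
Var(eps_t) = sigma^2, the variance is
  gamma(0) = sigma^2 * (1 + sum_i theta_i^2).
  sum_i theta_i^2 = (0.137)^2 + (0.414)^2 = 0.018769 + 0.171396 = 0.190165.
  gamma(0) = 3 * (1 + 0.190165) = 3 * 1.190165 = 3.570495, which rounds to 3.5705.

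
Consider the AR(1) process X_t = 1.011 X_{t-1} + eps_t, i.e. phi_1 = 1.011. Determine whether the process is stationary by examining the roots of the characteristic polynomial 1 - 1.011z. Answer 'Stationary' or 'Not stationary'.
\text{Not stationary}

The AR(p) characteristic polynomial is P(z) = 1 - 1.011z.
Stationarity requires all roots to lie outside the unit circle, i.e. |z| > 1 for every root.
This is linear in z: 1 + (-1.011) z = 0  =>  z = -1/(-1.011) = 0.98912,  |z| = 0.98912.
Moduli of all roots: 0.9891.
All moduli strictly greater than 1? No.
Verdict: Not stationary.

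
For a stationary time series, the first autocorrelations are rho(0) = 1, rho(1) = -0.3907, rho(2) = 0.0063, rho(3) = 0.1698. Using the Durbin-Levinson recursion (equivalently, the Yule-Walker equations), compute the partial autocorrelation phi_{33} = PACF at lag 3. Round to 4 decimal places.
\phi_{33} = 0.1280

The PACF at lag k is phi_{kk}, the last component of the solution
to the Yule-Walker system G_k phi = r_k where
  (G_k)_{ij} = rho(|i - j|), (r_k)_i = rho(i), i,j = 1..k.
Equivalently, Durbin-Levinson gives phi_{kk} iteratively:
  phi_{11} = rho(1)
  phi_{kk} = [rho(k) - sum_{j=1..k-1} phi_{k-1,j} rho(k-j)]
            / [1 - sum_{j=1..k-1} phi_{k-1,j} rho(j)],
  phi_{k,j} = phi_{k-1,j} - phi_{kk} phi_{k-1,k-j},  j = 1..k-1.
Step k = 1:
  phi_11 = rho(1) = -0.3907.
Step k = 2:
  phi_22 = [rho(2) - phi_11 rho(1)] / [1 - phi_11 rho(1)] = [0.0063 - (-0.3907)(-0.3907)] / [1 - (-0.3907)(-0.3907)]
         = -0.14634649 / 0.84735351 = -0.17271.
  Update: phi_21 = phi_11 - phi_22 phi_11 = -0.3907 - (-0.17271)(-0.3907) = -0.458178.
Step k = 3:
  phi_33 = [rho(3) - phi_21 rho(2) - phi_22 rho(1)] / [1 - phi_21 rho(1) - phi_22 rho(2)]
    numerator   = 0.1698 - (-0.458178)(0.0063) - (-0.17271)(-0.3907) = 0.10520869
    denominator = 1 - (-0.458178)(-0.3907) - (-0.17271)(0.0063) = 0.822078
  phi_33 = 0.10520869 / 0.822078 = 0.128.
Therefore phi_{33} = 0.1280.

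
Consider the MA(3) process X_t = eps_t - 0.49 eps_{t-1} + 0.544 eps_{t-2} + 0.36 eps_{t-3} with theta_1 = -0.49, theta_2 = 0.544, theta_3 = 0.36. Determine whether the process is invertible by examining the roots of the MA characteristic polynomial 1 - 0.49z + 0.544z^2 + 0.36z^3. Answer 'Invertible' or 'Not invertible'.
\text{Invertible}

The MA(q) characteristic polynomial is P(z) = 1 - 0.49z + 0.544z^2 + 0.36z^3.
Invertibility requires all roots to lie outside the unit circle, i.e. |z| > 1 for every root.
Degree 3: look for a simple real root z0 first, then factor out (1 - z/z0) and solve the remaining quadratic.
Testing z0 = -2.5: P(-2.5) = 1 + (-0.49)(-2.5) + (0.544)(-2.5)^2 + (0.36)(-2.5)^3
  = 1 + (1.225) + (3.4) + (-5.625) = 0.  So z_0 = -2.5 is a root, |z_0| = 2.5.
Divide out the factor (1 + 0.4 z) = (1 - z/z0) (since 1/z0 = -0.4):
  P(z) = (1 + 0.4 z)(1 + (-0.89) z + (0.9) z^2)
  [check: z-coef -0.89 - (-0.4) = -0.49; z^2-coef 0.9 - (-0.4)(-0.89) = 0.544; z^3-coef -(-0.4)(0.9) = 0.36.]
Remaining roots from the quadratic factor 1 + (-0.89) z + (0.9) z^2:
  Set 1 + (-0.89) z + (0.9) z^2 = 0, i.e. a z^2 + b z + c = 0 with a = 0.9, b = -0.89, c = 1.
  Discriminant D = b^2 - 4ac = (-0.89)^2 - 4*(0.9)*1 = 0.7921 - (3.6) = -2.8079.
  D < 0, so the roots are the complex-conjugate pair z = (-b +/- i sqrt(-D)) / (2a) = 0.4944 +/- 0.9309i.
  For a conjugate pair |z|^2 = z * conj(z) = (product of roots) = c/a = 1/(0.9) = 1.111111, so |z| = sqrt(1.111111) = 1.0541 for both roots.
Moduli of all roots: 2.5000, 1.0541, 1.0541.
All moduli strictly greater than 1? Yes.
Verdict: Invertible.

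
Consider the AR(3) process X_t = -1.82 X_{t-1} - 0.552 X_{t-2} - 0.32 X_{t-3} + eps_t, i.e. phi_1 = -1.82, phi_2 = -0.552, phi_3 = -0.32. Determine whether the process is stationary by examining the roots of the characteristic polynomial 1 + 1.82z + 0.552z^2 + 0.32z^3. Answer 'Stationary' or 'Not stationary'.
\text{Not stationary}

The AR(p) characteristic polynomial is P(z) = 1 + 1.82z + 0.552z^2 + 0.32z^3.
Stationarity requires all roots to lie outside the unit circle, i.e. |z| > 1 for every root.
Degree 3: look for a simple real root z0 first, then factor out (1 - z/z0) and solve the remaining quadratic.
Testing z0 = -0.625: P(-0.625) = 1 + (1.82)(-0.625) + (0.552)(-0.625)^2 + (0.32)(-0.625)^3
  = 1 + (-1.1375) + (0.215625) + (-0.078125) = 0.  So z_0 = -0.625 is a root, |z_0| = 0.625.
Divide out the factor (1 + 1.6 z) = (1 - z/z0) (since 1/z0 = -1.6):
  P(z) = (1 + 1.6 z)(1 + (0.22) z + (0.2) z^2)
  [check: z-coef 0.22 - (-1.6) = 1.82; z^2-coef 0.2 - (-1.6)(0.22) = 0.552; z^3-coef -(-1.6)(0.2) = 0.32.]
Remaining roots from the quadratic factor 1 + (0.22) z + (0.2) z^2:
  Set 1 + (0.22) z + (0.2) z^2 = 0, i.e. a z^2 + b z + c = 0 with a = 0.2, b = 0.22, c = 1.
  Discriminant D = b^2 - 4ac = (0.22)^2 - 4*(0.2)*1 = 0.0484 - (0.8) = -0.7516.
  D < 0, so the roots are the complex-conjugate pair z = (-b +/- i sqrt(-D)) / (2a) = -0.55 +/- 2.1674i.
  For a conjugate pair |z|^2 = z * conj(z) = (product of roots) = c/a = 1/(0.2) = 5, so |z| = sqrt(5) = 2.2361 for both roots.
Moduli of all roots: 0.6250, 2.2361, 2.2361.
All moduli strictly greater than 1? No.
Verdict: Not stationary.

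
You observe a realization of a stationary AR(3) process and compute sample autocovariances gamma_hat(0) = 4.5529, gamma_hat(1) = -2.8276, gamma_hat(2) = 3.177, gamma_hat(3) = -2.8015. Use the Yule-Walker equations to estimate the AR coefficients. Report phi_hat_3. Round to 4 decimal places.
\hat\phi_{3} = -0.1900

The Yule-Walker equations for an AR(p) process read, in matrix form,
  Gamma_p phi = r_p,   with   (Gamma_p)_{ij} = gamma(|i - j|),
                       (r_p)_i = gamma(i),   i,j = 1..p.
Substitute the sample gammas (Toeplitz matrix and right-hand side of size 3):
  Gamma_p = [[4.5529, -2.8276, 3.177], [-2.8276, 4.5529, -2.8276], [3.177, -2.8276, 4.5529]]
  r_p     = [-2.8276, 3.177, -2.8015]
Written out (R1..R3):
  (R1) 4.5529 phi_1 - 2.8276 phi_2 + 3.177 phi_3 = -2.8276
  (R2) -2.8276 phi_1 + 4.5529 phi_2 - 2.8276 phi_3 = 3.177
  (R3) 3.177 phi_1 - 2.8276 phi_2 + 4.5529 phi_3 = -2.8015
Gaussian elimination:
  R2 <- R2 - (-2.8276/4.5529) R1 = R2 - (-0.621055) R1:  2.796806 phi_2 - 0.854509 phi_3 = 1.420906
  R3 <- R3 - (3.177/4.5529) R1 = R3 - (0.697797) R1:  -0.854509 phi_2 + 2.335999 phi_3 = -0.828409
  R3 <- R3 - (-0.854509/2.796806) R2 = R3 - (-0.30553) R2:  2.07492 phi_3 = -0.394279
Back-substitution:
  phi_hat_3 = -0.394279 / 2.07492 = -0.190021
  phi_hat_2 = (1.420906 - (-0.854509)(-0.190021)) / 2.796806 = 0.449989
  phi_hat_1 = (-2.8276 - (-2.8276)(0.449989) - (3.177)(-0.190021)) / 4.5529 = -0.208991
So phi_hat = [-0.2090, 0.4500, -0.1900].
Therefore phi_hat_3 = -0.1900.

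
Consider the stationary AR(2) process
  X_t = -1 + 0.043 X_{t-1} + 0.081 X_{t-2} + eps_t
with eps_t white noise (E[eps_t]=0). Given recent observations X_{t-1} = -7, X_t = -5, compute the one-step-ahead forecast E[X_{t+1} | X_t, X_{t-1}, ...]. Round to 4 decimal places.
E[X_{t+1} \mid \mathcal F_t] = -1.7820

For an AR(p) model X_t = c + sum_i phi_i X_{t-i} + eps_t, the
one-step-ahead conditional mean is
  E[X_{t+1} | X_t, ...] = c + sum_i phi_i X_{t+1-i}.
Substitute known values:
  E[X_{t+1} | ...] = -1 + (0.043) * (-5) + (0.081) * (-7)
                   = -1.7820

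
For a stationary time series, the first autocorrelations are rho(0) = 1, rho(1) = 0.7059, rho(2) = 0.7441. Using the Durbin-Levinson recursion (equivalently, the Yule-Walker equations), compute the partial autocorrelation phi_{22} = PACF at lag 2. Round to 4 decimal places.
\phi_{22} = 0.4899

The PACF at lag k is phi_{kk}, the last component of the solution
to the Yule-Walker system G_k phi = r_k where
  (G_k)_{ij} = rho(|i - j|), (r_k)_i = rho(i), i,j = 1..k.
Equivalently, Durbin-Levinson gives phi_{kk} iteratively:
  phi_{11} = rho(1)
  phi_{kk} = [rho(k) - sum_{j=1..k-1} phi_{k-1,j} rho(k-j)]
            / [1 - sum_{j=1..k-1} phi_{k-1,j} rho(j)],
  phi_{k,j} = phi_{k-1,j} - phi_{kk} phi_{k-1,k-j},  j = 1..k-1.
Step k = 1:
  phi_11 = rho(1) = 0.7059.
Step k = 2:
  phi_22 = [rho(2) - phi_11 rho(1)] / [1 - phi_11 rho(1)] = [0.7441 - (0.7059)(0.7059)] / [1 - (0.7059)(0.7059)]
         = 0.24580519 / 0.50170519 = 0.4899.
Therefore phi_{22} = 0.4899.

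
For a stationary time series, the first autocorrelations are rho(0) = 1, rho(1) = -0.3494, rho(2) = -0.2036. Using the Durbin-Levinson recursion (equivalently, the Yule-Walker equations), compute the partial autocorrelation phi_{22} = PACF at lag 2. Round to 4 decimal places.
\phi_{22} = -0.3710

The PACF at lag k is phi_{kk}, the last component of the solution
to the Yule-Walker system G_k phi = r_k where
  (G_k)_{ij} = rho(|i - j|), (r_k)_i = rho(i), i,j = 1..k.
Equivalently, Durbin-Levinson gives phi_{kk} iteratively:
  phi_{11} = rho(1)
  phi_{kk} = [rho(k) - sum_{j=1..k-1} phi_{k-1,j} rho(k-j)]
            / [1 - sum_{j=1..k-1} phi_{k-1,j} rho(j)],
  phi_{k,j} = phi_{k-1,j} - phi_{kk} phi_{k-1,k-j},  j = 1..k-1.
Step k = 1:
  phi_11 = rho(1) = -0.3494.
Step k = 2:
  phi_22 = [rho(2) - phi_11 rho(1)] / [1 - phi_11 rho(1)] = [-0.2036 - (-0.3494)(-0.3494)] / [1 - (-0.3494)(-0.3494)]
         = -0.32568036 / 0.87791964 = -0.371.
Therefore phi_{22} = -0.3710.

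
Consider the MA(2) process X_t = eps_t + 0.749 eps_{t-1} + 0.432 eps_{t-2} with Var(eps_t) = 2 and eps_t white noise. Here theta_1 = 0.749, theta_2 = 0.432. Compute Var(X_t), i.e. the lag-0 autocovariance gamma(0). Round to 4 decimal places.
\gamma(0) = 3.4953

For an MA(q) process X_t = eps_t + sum_i theta_i eps_{t-i} with
Var(eps_t) = sigma^2, the variance is
  gamma(0) = sigma^2 * (1 + sum_i theta_i^2).
  sum_i theta_i^2 = (0.749)^2 + (0.432)^2 = 0.561001 + 0.186624 = 0.747625.
  gamma(0) = 2 * (1 + 0.747625) = 2 * 1.747625 = 3.49525, which rounds to 3.4953.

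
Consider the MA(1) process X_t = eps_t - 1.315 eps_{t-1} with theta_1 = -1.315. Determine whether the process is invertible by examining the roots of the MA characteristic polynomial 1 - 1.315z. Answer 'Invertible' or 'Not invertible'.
\text{Not invertible}

The MA(q) characteristic polynomial is P(z) = 1 - 1.315z.
Invertibility requires all roots to lie outside the unit circle, i.e. |z| > 1 for every root.
This is linear in z: 1 + (-1.315) z = 0  =>  z = -1/(-1.315) = 0.760456,  |z| = 0.760456.
Moduli of all roots: 0.7605.
All moduli strictly greater than 1? No.
Verdict: Not invertible.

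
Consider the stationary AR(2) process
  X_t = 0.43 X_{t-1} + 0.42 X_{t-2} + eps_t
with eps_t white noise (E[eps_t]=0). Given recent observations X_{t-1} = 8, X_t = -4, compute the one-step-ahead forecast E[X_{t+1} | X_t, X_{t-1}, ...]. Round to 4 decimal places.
E[X_{t+1} \mid \mathcal F_t] = 1.6400

For an AR(p) model X_t = c + sum_i phi_i X_{t-i} + eps_t, the
one-step-ahead conditional mean is
  E[X_{t+1} | X_t, ...] = c + sum_i phi_i X_{t+1-i}.
Substitute known values:
  E[X_{t+1} | ...] = (0.43) * (-4) + (0.42) * (8)
                   = 1.6400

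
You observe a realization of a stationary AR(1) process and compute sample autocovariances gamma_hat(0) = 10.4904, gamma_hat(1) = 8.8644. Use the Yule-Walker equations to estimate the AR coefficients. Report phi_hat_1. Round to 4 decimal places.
\hat\phi_{1} = 0.8450

The Yule-Walker equations for an AR(p) process read, in matrix form,
  Gamma_p phi = r_p,   with   (Gamma_p)_{ij} = gamma(|i - j|),
                       (r_p)_i = gamma(i),   i,j = 1..p.
Substitute the sample gammas (Toeplitz matrix and right-hand side of size 1):
  Gamma_p = [[10.4904]]
  r_p     = [8.8644]
With p = 1 this is the single equation gamma(0) phi_1 = gamma(1):
  phi_hat_1 = gamma(1) / gamma(0) = 8.8644 / 10.4904 = 0.8450.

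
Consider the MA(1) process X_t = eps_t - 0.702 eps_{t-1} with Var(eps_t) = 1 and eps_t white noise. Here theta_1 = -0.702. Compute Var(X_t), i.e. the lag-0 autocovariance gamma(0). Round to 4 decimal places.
\gamma(0) = 1.4928

For an MA(q) process X_t = eps_t + sum_i theta_i eps_{t-i} with
Var(eps_t) = sigma^2, the variance is
  gamma(0) = sigma^2 * (1 + sum_i theta_i^2).
  sum_i theta_i^2 = (-0.702)^2 = 0.492804.
  gamma(0) = 1 * (1 + 0.492804) = 1 * 1.492804 = 1.492804, which rounds to 1.4928.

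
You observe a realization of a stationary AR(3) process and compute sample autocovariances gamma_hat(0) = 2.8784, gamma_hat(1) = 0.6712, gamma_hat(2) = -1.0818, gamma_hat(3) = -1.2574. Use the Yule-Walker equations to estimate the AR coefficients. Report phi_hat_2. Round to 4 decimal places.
\hat\phi_{2} = -0.3630

The Yule-Walker equations for an AR(p) process read, in matrix form,
  Gamma_p phi = r_p,   with   (Gamma_p)_{ij} = gamma(|i - j|),
                       (r_p)_i = gamma(i),   i,j = 1..p.
Substitute the sample gammas (Toeplitz matrix and right-hand side of size 3):
  Gamma_p = [[2.8784, 0.6712, -1.0818], [0.6712, 2.8784, 0.6712], [-1.0818, 0.6712, 2.8784]]
  r_p     = [0.6712, -1.0818, -1.2574]
Written out (R1..R3):
  (R1) 2.8784 phi_1 + 0.6712 phi_2 - 1.0818 phi_3 = 0.6712
  (R2) 0.6712 phi_1 + 2.8784 phi_2 + 0.6712 phi_3 = -1.0818
  (R3) -1.0818 phi_1 + 0.6712 phi_2 + 2.8784 phi_3 = -1.2574
Gaussian elimination:
  R2 <- R2 - (0.6712/2.8784) R1 = R2 - (0.233185) R1:  2.721886 phi_2 + 0.92346 phi_3 = -1.238314
  R3 <- R3 - (-1.0818/2.8784) R1 = R3 - (-0.375834) R1:  0.92346 phi_2 + 2.471823 phi_3 = -1.00514
  R3 <- R3 - (0.92346/2.721886) R2 = R3 - (0.339272) R2:  2.158519 phi_3 = -0.585015
Back-substitution:
  phi_hat_3 = -0.585015 / 2.158519 = -0.271026
  phi_hat_2 = (-1.238314 - (0.92346)(-0.271026)) / 2.721886 = -0.362995
  phi_hat_1 = (0.6712 - (0.6712)(-0.362995) - (-1.0818)(-0.271026)) / 2.8784 = 0.215969
So phi_hat = [0.2160, -0.3630, -0.2710].
Therefore phi_hat_2 = -0.3630.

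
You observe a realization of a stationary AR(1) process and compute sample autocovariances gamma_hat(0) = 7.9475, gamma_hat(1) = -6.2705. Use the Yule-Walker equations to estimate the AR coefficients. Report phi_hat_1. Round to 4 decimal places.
\hat\phi_{1} = -0.7890

The Yule-Walker equations for an AR(p) process read, in matrix form,
  Gamma_p phi = r_p,   with   (Gamma_p)_{ij} = gamma(|i - j|),
                       (r_p)_i = gamma(i),   i,j = 1..p.
Substitute the sample gammas (Toeplitz matrix and right-hand side of size 1):
  Gamma_p = [[7.9475]]
  r_p     = [-6.2705]
With p = 1 this is the single equation gamma(0) phi_1 = gamma(1):
  phi_hat_1 = gamma(1) / gamma(0) = -6.2705 / 7.9475 = -0.7890.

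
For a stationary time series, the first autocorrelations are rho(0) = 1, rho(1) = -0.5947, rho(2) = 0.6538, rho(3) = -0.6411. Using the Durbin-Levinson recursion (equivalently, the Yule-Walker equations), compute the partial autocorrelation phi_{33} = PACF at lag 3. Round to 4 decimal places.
\phi_{33} = -0.3091

The PACF at lag k is phi_{kk}, the last component of the solution
to the Yule-Walker system G_k phi = r_k where
  (G_k)_{ij} = rho(|i - j|), (r_k)_i = rho(i), i,j = 1..k.
Equivalently, Durbin-Levinson gives phi_{kk} iteratively:
  phi_{11} = rho(1)
  phi_{kk} = [rho(k) - sum_{j=1..k-1} phi_{k-1,j} rho(k-j)]
            / [1 - sum_{j=1..k-1} phi_{k-1,j} rho(j)],
  phi_{k,j} = phi_{k-1,j} - phi_{kk} phi_{k-1,k-j},  j = 1..k-1.
Step k = 1:
  phi_11 = rho(1) = -0.5947.
Step k = 2:
  phi_22 = [rho(2) - phi_11 rho(1)] / [1 - phi_11 rho(1)] = [0.6538 - (-0.5947)(-0.5947)] / [1 - (-0.5947)(-0.5947)]
         = 0.30013191 / 0.64633191 = 0.464362.
  Update: phi_21 = phi_11 - phi_22 phi_11 = -0.5947 - (0.464362)(-0.5947) = -0.318544.
Step k = 3:
  phi_33 = [rho(3) - phi_21 rho(2) - phi_22 rho(1)] / [1 - phi_21 rho(1) - phi_22 rho(2)]
    numerator   = -0.6411 - (-0.318544)(0.6538) - (0.464362)(-0.5947) = -0.15667993
    denominator = 1 - (-0.318544)(-0.5947) - (0.464362)(0.6538) = 0.50696209
  phi_33 = -0.15667993 / 0.50696209 = -0.3091.
Therefore phi_{33} = -0.3091.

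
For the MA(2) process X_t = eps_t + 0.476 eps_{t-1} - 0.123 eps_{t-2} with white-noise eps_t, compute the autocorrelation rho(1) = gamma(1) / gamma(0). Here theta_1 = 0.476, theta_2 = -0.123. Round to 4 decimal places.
\rho(1) = 0.3362

For an MA(q) process with theta_0 = 1, the autocovariance is
  gamma(k) = sigma^2 * sum_{i=0..q-k} theta_i * theta_{i+k},
and rho(k) = gamma(k) / gamma(0). Sigma^2 cancels.
  numerator   = (1)*(0.476) + (0.476)*(-0.123) = 0.417452.
  denominator = (1)^2 + (0.476)^2 + (-0.123)^2 = 1.241705.
  rho(1) = 0.417452 / 1.241705 = 0.3362.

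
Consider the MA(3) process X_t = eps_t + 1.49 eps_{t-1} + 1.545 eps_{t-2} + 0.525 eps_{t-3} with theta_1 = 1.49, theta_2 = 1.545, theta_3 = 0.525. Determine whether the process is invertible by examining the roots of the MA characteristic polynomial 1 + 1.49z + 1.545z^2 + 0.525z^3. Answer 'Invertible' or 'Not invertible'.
\text{Not invertible}

The MA(q) characteristic polynomial is P(z) = 1 + 1.49z + 1.545z^2 + 0.525z^3.
Invertibility requires all roots to lie outside the unit circle, i.e. |z| > 1 for every root.
Degree 3: look for a simple real root z0 first, then factor out (1 - z/z0) and solve the remaining quadratic.
Testing z0 = -2: P(-2) = 1 + (1.49)(-2) + (1.545)(-2)^2 + (0.525)(-2)^3
  = 1 + (-2.98) + (6.18) + (-4.2) = 0.  So z_0 = -2 is a root, |z_0| = 2.
Divide out the factor (1 + 0.5 z) = (1 - z/z0) (since 1/z0 = -0.5):
  P(z) = (1 + 0.5 z)(1 + (0.99) z + (1.05) z^2)
  [check: z-coef 0.99 - (-0.5) = 1.49; z^2-coef 1.05 - (-0.5)(0.99) = 1.545; z^3-coef -(-0.5)(1.05) = 0.525.]
Remaining roots from the quadratic factor 1 + (0.99) z + (1.05) z^2:
  Set 1 + (0.99) z + (1.05) z^2 = 0, i.e. a z^2 + b z + c = 0 with a = 1.05, b = 0.99, c = 1.
  Discriminant D = b^2 - 4ac = (0.99)^2 - 4*(1.05)*1 = 0.9801 - (4.2) = -3.2199.
  D < 0, so the roots are the complex-conjugate pair z = (-b +/- i sqrt(-D)) / (2a) = -0.4714 +/- 0.8545i.
  For a conjugate pair |z|^2 = z * conj(z) = (product of roots) = c/a = 1/(1.05) = 0.952381, so |z| = sqrt(0.952381) = 0.9759 for both roots.
Moduli of all roots: 2.0000, 0.9759, 0.9759.
All moduli strictly greater than 1? No.
Verdict: Not invertible.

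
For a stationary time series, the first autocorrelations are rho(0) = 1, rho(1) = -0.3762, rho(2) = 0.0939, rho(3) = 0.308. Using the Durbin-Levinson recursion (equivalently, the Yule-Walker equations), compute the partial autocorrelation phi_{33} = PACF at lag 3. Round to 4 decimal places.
\phi_{33} = 0.3791

The PACF at lag k is phi_{kk}, the last component of the solution
to the Yule-Walker system G_k phi = r_k where
  (G_k)_{ij} = rho(|i - j|), (r_k)_i = rho(i), i,j = 1..k.
Equivalently, Durbin-Levinson gives phi_{kk} iteratively:
  phi_{11} = rho(1)
  phi_{kk} = [rho(k) - sum_{j=1..k-1} phi_{k-1,j} rho(k-j)]
            / [1 - sum_{j=1..k-1} phi_{k-1,j} rho(j)],
  phi_{k,j} = phi_{k-1,j} - phi_{kk} phi_{k-1,k-j},  j = 1..k-1.
Step k = 1:
  phi_11 = rho(1) = -0.3762.
Step k = 2:
  phi_22 = [rho(2) - phi_11 rho(1)] / [1 - phi_11 rho(1)] = [0.0939 - (-0.3762)(-0.3762)] / [1 - (-0.3762)(-0.3762)]
         = -0.04762644 / 0.85847356 = -0.055478.
  Update: phi_21 = phi_11 - phi_22 phi_11 = -0.3762 - (-0.055478)(-0.3762) = -0.397071.
Step k = 3:
  phi_33 = [rho(3) - phi_21 rho(2) - phi_22 rho(1)] / [1 - phi_21 rho(1) - phi_22 rho(2)]
    numerator   = 0.308 - (-0.397071)(0.0939) - (-0.055478)(-0.3762) = 0.32441411
    denominator = 1 - (-0.397071)(-0.3762) - (-0.055478)(0.0939) = 0.85583134
  phi_33 = 0.32441411 / 0.85583134 = 0.3791.
Therefore phi_{33} = 0.3791.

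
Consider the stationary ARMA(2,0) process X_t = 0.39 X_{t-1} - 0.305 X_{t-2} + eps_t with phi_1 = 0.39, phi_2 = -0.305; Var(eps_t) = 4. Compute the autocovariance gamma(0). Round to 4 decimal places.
\gamma(0) = 4.8428

Multiply the model equation by X_{t-k} and take expectations. With theta_0 = psi_0 = 1 and psi_j the MA(infinity) weights, this gives
  gamma(k) - sum_i phi_i gamma(k-i) = c_k,
  c_k = sigma^2 * sum_{j=k..q} theta_j psi_{j-k}   (c_k = 0 for k > q),
using gamma(-m) = gamma(m).
Pure AR (q = 0): c_0 = sigma^2 = 4, c_k = 0 for k >= 1.
Equations for k = 0, 1, 2 (AR order 2, c_2 = 0):
  (E0) gamma(0) = phi_1 gamma(1) + phi_2 gamma(2) + c_0
  (E1) gamma(1) = phi_1 gamma(0) + phi_2 gamma(1) + c_1
  (E2) gamma(2) = phi_1 gamma(1) + phi_2 gamma(0)
From (E1): gamma(1) = A gamma(0) + B with
  A = phi_1 / (1 - phi_2) = 0.39 / 1.305 = 0.298851,   B = c_1 / (1 - phi_2) = 0 / 1.305 = 0.
Insert (E2) into (E0): gamma(0) (1 - phi_2^2) = phi_1 (1 + phi_2) gamma(1) + c_0.
  phi_1 (1 + phi_2) = (0.39)(0.695) = 0.27105,   1 - phi_2^2 = 0.906975.
Replace gamma(1) by A gamma(0) + B and collect gamma(0):
  gamma(0) [0.906975 - (0.27105)(0.298851)] = c_0 = 4
  gamma(0) * 0.825972 = 4
  gamma(0) = 4 / 0.825972 = 4.842782.
Therefore gamma(0) = 4.8428 (to 4 decimal places).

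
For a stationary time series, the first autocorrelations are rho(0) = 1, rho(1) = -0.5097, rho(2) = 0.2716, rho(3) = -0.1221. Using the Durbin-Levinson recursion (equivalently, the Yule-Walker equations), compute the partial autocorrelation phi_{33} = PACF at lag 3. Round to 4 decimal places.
\phi_{33} = 0.0301

The PACF at lag k is phi_{kk}, the last component of the solution
to the Yule-Walker system G_k phi = r_k where
  (G_k)_{ij} = rho(|i - j|), (r_k)_i = rho(i), i,j = 1..k.
Equivalently, Durbin-Levinson gives phi_{kk} iteratively:
  phi_{11} = rho(1)
  phi_{kk} = [rho(k) - sum_{j=1..k-1} phi_{k-1,j} rho(k-j)]
            / [1 - sum_{j=1..k-1} phi_{k-1,j} rho(j)],
  phi_{k,j} = phi_{k-1,j} - phi_{kk} phi_{k-1,k-j},  j = 1..k-1.
Step k = 1:
  phi_11 = rho(1) = -0.5097.
Step k = 2:
  phi_22 = [rho(2) - phi_11 rho(1)] / [1 - phi_11 rho(1)] = [0.2716 - (-0.5097)(-0.5097)] / [1 - (-0.5097)(-0.5097)]
         = 0.01180591 / 0.74020591 = 0.015949.
  Update: phi_21 = phi_11 - phi_22 phi_11 = -0.5097 - (0.015949)(-0.5097) = -0.501571.
Step k = 3:
  phi_33 = [rho(3) - phi_21 rho(2) - phi_22 rho(1)] / [1 - phi_21 rho(1) - phi_22 rho(2)]
    numerator   = -0.1221 - (-0.501571)(0.2716) - (0.015949)(-0.5097) = 0.02225602
    denominator = 1 - (-0.501571)(-0.5097) - (0.015949)(0.2716) = 0.74001761
  phi_33 = 0.02225602 / 0.74001761 = 0.0301.
Therefore phi_{33} = 0.0301.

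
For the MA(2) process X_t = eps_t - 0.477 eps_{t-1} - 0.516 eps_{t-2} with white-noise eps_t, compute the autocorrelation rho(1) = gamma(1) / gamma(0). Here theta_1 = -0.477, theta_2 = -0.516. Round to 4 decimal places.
\rho(1) = -0.1546

For an MA(q) process with theta_0 = 1, the autocovariance is
  gamma(k) = sigma^2 * sum_{i=0..q-k} theta_i * theta_{i+k},
and rho(k) = gamma(k) / gamma(0). Sigma^2 cancels.
  numerator   = (1)*(-0.477) + (-0.477)*(-0.516) = -0.230868.
  denominator = (1)^2 + (-0.477)^2 + (-0.516)^2 = 1.493785.
  rho(1) = -0.230868 / 1.493785 = -0.1546.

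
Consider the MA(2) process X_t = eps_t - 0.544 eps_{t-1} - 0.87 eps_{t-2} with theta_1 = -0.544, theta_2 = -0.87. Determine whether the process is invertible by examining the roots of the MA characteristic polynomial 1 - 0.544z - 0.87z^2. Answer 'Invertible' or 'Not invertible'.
\text{Not invertible}

The MA(q) characteristic polynomial is P(z) = 1 - 0.544z - 0.87z^2.
Invertibility requires all roots to lie outside the unit circle, i.e. |z| > 1 for every root.
Set 1 + (-0.544) z + (-0.87) z^2 = 0, i.e. a z^2 + b z + c = 0 with a = -0.87, b = -0.544, c = 1.
Discriminant D = b^2 - 4ac = (-0.544)^2 - 4*(-0.87)*1 = 0.295936 - (-3.48) = 3.775936.
D >= 0, so the roots are real: z = (-b +/- sqrt(D)) / (2a) = (0.544 +/- 1.943177) / (-1.74).
  z_1 = (0.544 + 1.943177) / (-1.74) = -1.4294,   |z_1| = 1.4294.
  z_2 = (0.544 - 1.943177) / (-1.74) = 0.8041,   |z_2| = 0.8041.
Moduli of all roots: 1.4294, 0.8041.
All moduli strictly greater than 1? No.
Verdict: Not invertible.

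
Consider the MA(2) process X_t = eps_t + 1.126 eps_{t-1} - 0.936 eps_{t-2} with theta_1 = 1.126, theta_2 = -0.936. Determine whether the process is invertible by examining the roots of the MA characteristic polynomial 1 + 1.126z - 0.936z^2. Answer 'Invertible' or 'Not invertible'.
\text{Not invertible}

The MA(q) characteristic polynomial is P(z) = 1 + 1.126z - 0.936z^2.
Invertibility requires all roots to lie outside the unit circle, i.e. |z| > 1 for every root.
Set 1 + (1.126) z + (-0.936) z^2 = 0, i.e. a z^2 + b z + c = 0 with a = -0.936, b = 1.126, c = 1.
Discriminant D = b^2 - 4ac = (1.126)^2 - 4*(-0.936)*1 = 1.267876 - (-3.744) = 5.011876.
D >= 0, so the roots are real: z = (-b +/- sqrt(D)) / (2a) = (-1.126 +/- 2.238722) / (-1.872).
  z_1 = (-1.126 + 2.238722) / (-1.872) = -0.5944,   |z_1| = 0.5944.
  z_2 = (-1.126 - 2.238722) / (-1.872) = 1.7974,   |z_2| = 1.7974.
Moduli of all roots: 0.5944, 1.7974.
All moduli strictly greater than 1? No.
Verdict: Not invertible.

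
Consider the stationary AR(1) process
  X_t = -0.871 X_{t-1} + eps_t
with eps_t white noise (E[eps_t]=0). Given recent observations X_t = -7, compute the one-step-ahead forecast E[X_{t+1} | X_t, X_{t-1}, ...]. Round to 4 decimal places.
E[X_{t+1} \mid \mathcal F_t] = 6.0970

For an AR(p) model X_t = c + sum_i phi_i X_{t-i} + eps_t, the
one-step-ahead conditional mean is
  E[X_{t+1} | X_t, ...] = c + sum_i phi_i X_{t+1-i}.
Substitute known values:
  E[X_{t+1} | ...] = (-0.871) * (-7)
                   = 6.0970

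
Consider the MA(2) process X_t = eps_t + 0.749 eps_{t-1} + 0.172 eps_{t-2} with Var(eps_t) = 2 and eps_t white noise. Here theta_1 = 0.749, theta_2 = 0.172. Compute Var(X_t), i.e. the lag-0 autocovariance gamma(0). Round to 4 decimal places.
\gamma(0) = 3.1812

For an MA(q) process X_t = eps_t + sum_i theta_i eps_{t-i} with
Var(eps_t) = sigma^2, the variance is
  gamma(0) = sigma^2 * (1 + sum_i theta_i^2).
  sum_i theta_i^2 = (0.749)^2 + (0.172)^2 = 0.561001 + 0.029584 = 0.590585.
  gamma(0) = 2 * (1 + 0.590585) = 2 * 1.590585 = 3.18117, which rounds to 3.1812.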